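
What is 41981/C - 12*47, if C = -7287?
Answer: -4151849/7287 ≈ -569.76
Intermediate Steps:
41981/C - 12*47 = 41981/(-7287) - 12*47 = 41981*(-1/7287) - 1*564 = -41981/7287 - 564 = -4151849/7287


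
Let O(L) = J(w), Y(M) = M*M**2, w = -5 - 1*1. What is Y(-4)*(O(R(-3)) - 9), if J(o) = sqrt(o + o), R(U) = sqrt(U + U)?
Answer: 576 - 128*I*sqrt(3) ≈ 576.0 - 221.7*I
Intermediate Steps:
w = -6 (w = -5 - 1 = -6)
Y(M) = M**3
R(U) = sqrt(2)*sqrt(U) (R(U) = sqrt(2*U) = sqrt(2)*sqrt(U))
J(o) = sqrt(2)*sqrt(o) (J(o) = sqrt(2*o) = sqrt(2)*sqrt(o))
O(L) = 2*I*sqrt(3) (O(L) = sqrt(2)*sqrt(-6) = sqrt(2)*(I*sqrt(6)) = 2*I*sqrt(3))
Y(-4)*(O(R(-3)) - 9) = (-4)**3*(2*I*sqrt(3) - 9) = -64*(-9 + 2*I*sqrt(3)) = 576 - 128*I*sqrt(3)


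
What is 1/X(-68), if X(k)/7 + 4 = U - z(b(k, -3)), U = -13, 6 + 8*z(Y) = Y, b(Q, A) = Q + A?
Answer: -8/413 ≈ -0.019370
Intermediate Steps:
b(Q, A) = A + Q
z(Y) = -¾ + Y/8
X(k) = -889/8 - 7*k/8 (X(k) = -28 + 7*(-13 - (-¾ + (-3 + k)/8)) = -28 + 7*(-13 - (-¾ + (-3/8 + k/8))) = -28 + 7*(-13 - (-9/8 + k/8)) = -28 + 7*(-13 + (9/8 - k/8)) = -28 + 7*(-95/8 - k/8) = -28 + (-665/8 - 7*k/8) = -889/8 - 7*k/8)
1/X(-68) = 1/(-889/8 - 7/8*(-68)) = 1/(-889/8 + 119/2) = 1/(-413/8) = -8/413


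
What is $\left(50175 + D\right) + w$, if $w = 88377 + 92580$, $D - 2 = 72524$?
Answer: $303658$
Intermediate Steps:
$D = 72526$ ($D = 2 + 72524 = 72526$)
$w = 180957$
$\left(50175 + D\right) + w = \left(50175 + 72526\right) + 180957 = 122701 + 180957 = 303658$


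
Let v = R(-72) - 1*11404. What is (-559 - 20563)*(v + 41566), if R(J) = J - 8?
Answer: -635392004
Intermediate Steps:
R(J) = -8 + J
v = -11484 (v = (-8 - 72) - 1*11404 = -80 - 11404 = -11484)
(-559 - 20563)*(v + 41566) = (-559 - 20563)*(-11484 + 41566) = -21122*30082 = -635392004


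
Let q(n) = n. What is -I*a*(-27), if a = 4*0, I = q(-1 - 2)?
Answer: 0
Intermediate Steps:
I = -3 (I = -1 - 2 = -3)
a = 0
-I*a*(-27) = -(-3*0)*(-27) = -0*(-27) = -1*0 = 0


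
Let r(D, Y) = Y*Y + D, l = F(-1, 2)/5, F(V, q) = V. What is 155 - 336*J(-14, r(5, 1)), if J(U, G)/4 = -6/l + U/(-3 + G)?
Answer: -33893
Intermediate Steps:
l = -⅕ (l = -1/5 = -1*⅕ = -⅕ ≈ -0.20000)
r(D, Y) = D + Y² (r(D, Y) = Y² + D = D + Y²)
J(U, G) = 120 + 4*U/(-3 + G) (J(U, G) = 4*(-6/(-⅕) + U/(-3 + G)) = 4*(-6*(-5) + U/(-3 + G)) = 4*(30 + U/(-3 + G)) = 120 + 4*U/(-3 + G))
155 - 336*J(-14, r(5, 1)) = 155 - 1344*(-90 - 14 + 30*(5 + 1²))/(-3 + (5 + 1²)) = 155 - 1344*(-90 - 14 + 30*(5 + 1))/(-3 + (5 + 1)) = 155 - 1344*(-90 - 14 + 30*6)/(-3 + 6) = 155 - 1344*(-90 - 14 + 180)/3 = 155 - 1344*76/3 = 155 - 336*304/3 = 155 - 34048 = -33893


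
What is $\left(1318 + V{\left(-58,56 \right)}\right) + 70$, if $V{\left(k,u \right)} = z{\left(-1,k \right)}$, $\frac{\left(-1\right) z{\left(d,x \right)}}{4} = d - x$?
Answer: $1160$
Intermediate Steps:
$z{\left(d,x \right)} = - 4 d + 4 x$ ($z{\left(d,x \right)} = - 4 \left(d - x\right) = - 4 d + 4 x$)
$V{\left(k,u \right)} = 4 + 4 k$ ($V{\left(k,u \right)} = \left(-4\right) \left(-1\right) + 4 k = 4 + 4 k$)
$\left(1318 + V{\left(-58,56 \right)}\right) + 70 = \left(1318 + \left(4 + 4 \left(-58\right)\right)\right) + 70 = \left(1318 + \left(4 - 232\right)\right) + 70 = \left(1318 - 228\right) + 70 = 1090 + 70 = 1160$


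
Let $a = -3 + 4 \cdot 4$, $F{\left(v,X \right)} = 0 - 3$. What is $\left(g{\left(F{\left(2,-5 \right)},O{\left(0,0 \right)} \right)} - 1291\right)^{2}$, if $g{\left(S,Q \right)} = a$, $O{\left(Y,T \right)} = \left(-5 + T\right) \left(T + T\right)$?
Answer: $1633284$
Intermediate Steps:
$F{\left(v,X \right)} = -3$ ($F{\left(v,X \right)} = 0 - 3 = -3$)
$O{\left(Y,T \right)} = 2 T \left(-5 + T\right)$ ($O{\left(Y,T \right)} = \left(-5 + T\right) 2 T = 2 T \left(-5 + T\right)$)
$a = 13$ ($a = -3 + 16 = 13$)
$g{\left(S,Q \right)} = 13$
$\left(g{\left(F{\left(2,-5 \right)},O{\left(0,0 \right)} \right)} - 1291\right)^{2} = \left(13 - 1291\right)^{2} = \left(-1278\right)^{2} = 1633284$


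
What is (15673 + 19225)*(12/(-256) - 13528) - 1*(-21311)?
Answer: -15106575003/32 ≈ -4.7208e+8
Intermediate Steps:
(15673 + 19225)*(12/(-256) - 13528) - 1*(-21311) = 34898*(-1/256*12 - 13528) + 21311 = 34898*(-3/64 - 13528) + 21311 = 34898*(-865795/64) + 21311 = -15107256955/32 + 21311 = -15106575003/32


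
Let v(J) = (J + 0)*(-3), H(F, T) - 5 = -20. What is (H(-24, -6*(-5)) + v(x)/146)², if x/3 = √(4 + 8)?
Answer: 1199268/5329 + 270*√3/73 ≈ 231.45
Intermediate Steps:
H(F, T) = -15 (H(F, T) = 5 - 20 = -15)
x = 6*√3 (x = 3*√(4 + 8) = 3*√12 = 3*(2*√3) = 6*√3 ≈ 10.392)
v(J) = -3*J (v(J) = J*(-3) = -3*J)
(H(-24, -6*(-5)) + v(x)/146)² = (-15 - 18*√3/146)² = (-15 - 18*√3*(1/146))² = (-15 - 9*√3/73)²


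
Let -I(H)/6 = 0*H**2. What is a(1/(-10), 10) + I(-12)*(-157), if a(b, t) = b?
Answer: -1/10 ≈ -0.10000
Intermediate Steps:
I(H) = 0 (I(H) = -0*H**2 = -6*0 = 0)
a(1/(-10), 10) + I(-12)*(-157) = 1/(-10) + 0*(-157) = -1/10 + 0 = -1/10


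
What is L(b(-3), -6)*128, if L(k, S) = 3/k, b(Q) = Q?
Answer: -128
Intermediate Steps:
L(b(-3), -6)*128 = (3/(-3))*128 = (3*(-1/3))*128 = -1*128 = -128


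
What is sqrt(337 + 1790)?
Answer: sqrt(2127) ≈ 46.119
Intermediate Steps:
sqrt(337 + 1790) = sqrt(2127)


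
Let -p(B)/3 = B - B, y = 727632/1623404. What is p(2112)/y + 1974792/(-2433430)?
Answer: -987396/1216715 ≈ -0.81153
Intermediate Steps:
y = 181908/405851 (y = 727632*(1/1623404) = 181908/405851 ≈ 0.44821)
p(B) = 0 (p(B) = -3*(B - B) = -3*0 = 0)
p(2112)/y + 1974792/(-2433430) = 0/(181908/405851) + 1974792/(-2433430) = 0*(405851/181908) + 1974792*(-1/2433430) = 0 - 987396/1216715 = -987396/1216715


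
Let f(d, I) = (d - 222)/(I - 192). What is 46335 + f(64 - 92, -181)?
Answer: 17283205/373 ≈ 46336.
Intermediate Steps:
f(d, I) = (-222 + d)/(-192 + I)
46335 + f(64 - 92, -181) = 46335 + (-222 + (64 - 92))/(-192 - 181) = 46335 + (-222 - 28)/(-373) = 46335 - 1/373*(-250) = 46335 + 250/373 = 17283205/373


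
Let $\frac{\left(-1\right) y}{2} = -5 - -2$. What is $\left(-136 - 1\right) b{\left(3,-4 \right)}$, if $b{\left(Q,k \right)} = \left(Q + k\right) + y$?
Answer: $-685$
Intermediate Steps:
$y = 6$ ($y = - 2 \left(-5 - -2\right) = - 2 \left(-5 + 2\right) = \left(-2\right) \left(-3\right) = 6$)
$b{\left(Q,k \right)} = 6 + Q + k$ ($b{\left(Q,k \right)} = \left(Q + k\right) + 6 = 6 + Q + k$)
$\left(-136 - 1\right) b{\left(3,-4 \right)} = \left(-136 - 1\right) \left(6 + 3 - 4\right) = \left(-137\right) 5 = -685$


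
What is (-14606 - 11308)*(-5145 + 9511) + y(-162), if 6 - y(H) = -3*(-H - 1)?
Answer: -113140035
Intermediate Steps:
y(H) = 3 - 3*H (y(H) = 6 - (-3)*(-H - 1) = 6 - (-3)*(-1 - H) = 6 - (3 + 3*H) = 6 + (-3 - 3*H) = 3 - 3*H)
(-14606 - 11308)*(-5145 + 9511) + y(-162) = (-14606 - 11308)*(-5145 + 9511) + (3 - 3*(-162)) = -25914*4366 + (3 + 486) = -113140524 + 489 = -113140035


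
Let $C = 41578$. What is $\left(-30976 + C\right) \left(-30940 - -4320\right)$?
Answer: $-282225240$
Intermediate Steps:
$\left(-30976 + C\right) \left(-30940 - -4320\right) = \left(-30976 + 41578\right) \left(-30940 - -4320\right) = 10602 \left(-30940 + 4320\right) = 10602 \left(-26620\right) = -282225240$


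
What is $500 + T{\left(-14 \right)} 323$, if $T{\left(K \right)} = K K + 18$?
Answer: $69622$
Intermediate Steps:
$T{\left(K \right)} = 18 + K^{2}$ ($T{\left(K \right)} = K^{2} + 18 = 18 + K^{2}$)
$500 + T{\left(-14 \right)} 323 = 500 + \left(18 + \left(-14\right)^{2}\right) 323 = 500 + \left(18 + 196\right) 323 = 500 + 214 \cdot 323 = 500 + 69122 = 69622$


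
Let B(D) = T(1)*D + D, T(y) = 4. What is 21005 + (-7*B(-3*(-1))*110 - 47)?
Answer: 9408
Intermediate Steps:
B(D) = 5*D (B(D) = 4*D + D = 5*D)
21005 + (-7*B(-3*(-1))*110 - 47) = 21005 + (-35*(-3*(-1))*110 - 47) = 21005 + (-35*3*110 - 47) = 21005 + (-7*15*110 - 47) = 21005 + (-105*110 - 47) = 21005 + (-11550 - 47) = 21005 - 11597 = 9408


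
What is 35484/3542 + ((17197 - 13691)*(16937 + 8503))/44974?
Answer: 79379047074/39824477 ≈ 1993.2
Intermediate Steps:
35484/3542 + ((17197 - 13691)*(16937 + 8503))/44974 = 35484*(1/3542) + (3506*25440)*(1/44974) = 17742/1771 + 89192640*(1/44974) = 17742/1771 + 44596320/22487 = 79379047074/39824477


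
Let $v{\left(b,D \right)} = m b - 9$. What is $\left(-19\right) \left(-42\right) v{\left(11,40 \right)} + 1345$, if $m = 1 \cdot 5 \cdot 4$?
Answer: $169723$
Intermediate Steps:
$m = 20$ ($m = 5 \cdot 4 = 20$)
$v{\left(b,D \right)} = -9 + 20 b$ ($v{\left(b,D \right)} = 20 b - 9 = -9 + 20 b$)
$\left(-19\right) \left(-42\right) v{\left(11,40 \right)} + 1345 = \left(-19\right) \left(-42\right) \left(-9 + 20 \cdot 11\right) + 1345 = 798 \left(-9 + 220\right) + 1345 = 798 \cdot 211 + 1345 = 168378 + 1345 = 169723$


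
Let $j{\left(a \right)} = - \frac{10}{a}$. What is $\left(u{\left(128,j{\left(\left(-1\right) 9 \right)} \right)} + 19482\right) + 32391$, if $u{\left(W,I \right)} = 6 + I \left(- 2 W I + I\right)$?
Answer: $\frac{1392233}{27} \approx 51564.0$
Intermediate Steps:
$u{\left(W,I \right)} = 6 + I \left(I - 2 I W\right)$ ($u{\left(W,I \right)} = 6 + I \left(- 2 I W + I\right) = 6 + I \left(I - 2 I W\right)$)
$\left(u{\left(128,j{\left(\left(-1\right) 9 \right)} \right)} + 19482\right) + 32391 = \left(\left(6 + \left(- \frac{10}{\left(-1\right) 9}\right)^{2} - 256 \left(- \frac{10}{\left(-1\right) 9}\right)^{2}\right) + 19482\right) + 32391 = \left(\left(6 + \left(- \frac{10}{-9}\right)^{2} - 256 \left(- \frac{10}{-9}\right)^{2}\right) + 19482\right) + 32391 = \left(\left(6 + \left(\left(-10\right) \left(- \frac{1}{9}\right)\right)^{2} - 256 \left(\left(-10\right) \left(- \frac{1}{9}\right)\right)^{2}\right) + 19482\right) + 32391 = \left(\left(6 + \left(\frac{10}{9}\right)^{2} - 256 \left(\frac{10}{9}\right)^{2}\right) + 19482\right) + 32391 = \left(\left(6 + \frac{100}{81} - 256 \cdot \frac{100}{81}\right) + 19482\right) + 32391 = \left(\left(6 + \frac{100}{81} - \frac{25600}{81}\right) + 19482\right) + 32391 = \left(- \frac{8338}{27} + 19482\right) + 32391 = \frac{517676}{27} + 32391 = \frac{1392233}{27}$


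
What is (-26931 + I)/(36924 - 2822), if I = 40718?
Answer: 811/2006 ≈ 0.40429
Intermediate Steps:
(-26931 + I)/(36924 - 2822) = (-26931 + 40718)/(36924 - 2822) = 13787/34102 = 13787*(1/34102) = 811/2006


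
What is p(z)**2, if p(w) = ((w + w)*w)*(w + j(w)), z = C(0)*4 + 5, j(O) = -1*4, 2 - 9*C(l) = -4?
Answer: 135443044/729 ≈ 1.8579e+5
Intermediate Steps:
C(l) = 2/3 (C(l) = 2/9 - 1/9*(-4) = 2/9 + 4/9 = 2/3)
j(O) = -4
z = 23/3 (z = (2/3)*4 + 5 = 8/3 + 5 = 23/3 ≈ 7.6667)
p(w) = 2*w**2*(-4 + w) (p(w) = ((w + w)*w)*(w - 4) = ((2*w)*w)*(-4 + w) = (2*w**2)*(-4 + w) = 2*w**2*(-4 + w))
p(z)**2 = (2*(23/3)**2*(-4 + 23/3))**2 = (2*(529/9)*(11/3))**2 = (11638/27)**2 = 135443044/729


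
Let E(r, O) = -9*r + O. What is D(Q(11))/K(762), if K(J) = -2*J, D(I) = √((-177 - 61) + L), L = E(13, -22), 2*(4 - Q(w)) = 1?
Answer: -I*√377/1524 ≈ -0.01274*I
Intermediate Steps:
Q(w) = 7/2 (Q(w) = 4 - ½*1 = 4 - ½ = 7/2)
E(r, O) = O - 9*r
L = -139 (L = -22 - 9*13 = -22 - 117 = -139)
D(I) = I*√377 (D(I) = √((-177 - 61) - 139) = √(-238 - 139) = √(-377) = I*√377)
D(Q(11))/K(762) = (I*√377)/((-2*762)) = (I*√377)/(-1524) = (I*√377)*(-1/1524) = -I*√377/1524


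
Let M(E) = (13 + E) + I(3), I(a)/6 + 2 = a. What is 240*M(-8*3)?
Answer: -1200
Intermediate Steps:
I(a) = -12 + 6*a
M(E) = 19 + E (M(E) = (13 + E) + (-12 + 6*3) = (13 + E) + (-12 + 18) = (13 + E) + 6 = 19 + E)
240*M(-8*3) = 240*(19 - 8*3) = 240*(19 - 24) = 240*(-5) = -1200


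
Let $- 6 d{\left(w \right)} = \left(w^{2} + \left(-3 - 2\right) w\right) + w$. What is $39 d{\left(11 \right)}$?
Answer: $- \frac{1001}{2} \approx -500.5$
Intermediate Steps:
$d{\left(w \right)} = - \frac{w^{2}}{6} + \frac{2 w}{3}$ ($d{\left(w \right)} = - \frac{\left(w^{2} + \left(-3 - 2\right) w\right) + w}{6} = - \frac{\left(w^{2} - 5 w\right) + w}{6} = - \frac{w^{2} - 4 w}{6} = - \frac{w^{2}}{6} + \frac{2 w}{3}$)
$39 d{\left(11 \right)} = 39 \cdot \frac{1}{6} \cdot 11 \left(4 - 11\right) = 39 \cdot \frac{1}{6} \cdot 11 \left(-7\right) = 39 \left(- \frac{77}{6}\right) = - \frac{1001}{2}$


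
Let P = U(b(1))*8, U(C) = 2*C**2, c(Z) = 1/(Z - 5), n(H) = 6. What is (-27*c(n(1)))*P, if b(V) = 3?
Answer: -3888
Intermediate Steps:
c(Z) = 1/(-5 + Z)
P = 144 (P = (2*3**2)*8 = (2*9)*8 = 18*8 = 144)
(-27*c(n(1)))*P = -27/(-5 + 6)*144 = -27/1*144 = -27*1*144 = -27*144 = -3888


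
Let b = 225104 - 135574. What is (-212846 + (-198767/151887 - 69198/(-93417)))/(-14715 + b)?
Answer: -1006681105557949/353845719255795 ≈ -2.8450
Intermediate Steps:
b = 89530
(-212846 + (-198767/151887 - 69198/(-93417)))/(-14715 + b) = (-212846 + (-198767/151887 - 69198/(-93417)))/(-14715 + 89530) = (-212846 + (-198767*1/151887 - 69198*(-1/93417)))/74815 = (-212846 + (-198767/151887 + 23066/31139))*(1/74815) = (-212846 - 2685980071/4729609293)*(1/74815) = -1006681105557949/4729609293*1/74815 = -1006681105557949/353845719255795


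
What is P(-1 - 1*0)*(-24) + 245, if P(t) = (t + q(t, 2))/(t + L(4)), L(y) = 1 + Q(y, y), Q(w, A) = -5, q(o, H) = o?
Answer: 1177/5 ≈ 235.40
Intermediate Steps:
L(y) = -4 (L(y) = 1 - 5 = -4)
P(t) = 2*t/(-4 + t) (P(t) = (t + t)/(t - 4) = (2*t)/(-4 + t) = 2*t/(-4 + t))
P(-1 - 1*0)*(-24) + 245 = (2*(-1 - 1*0)/(-4 + (-1 - 1*0)))*(-24) + 245 = (2*(-1 + 0)/(-4 + (-1 + 0)))*(-24) + 245 = (2*(-1)/(-4 - 1))*(-24) + 245 = (2*(-1)/(-5))*(-24) + 245 = (2*(-1)*(-1/5))*(-24) + 245 = (2/5)*(-24) + 245 = -48/5 + 245 = 1177/5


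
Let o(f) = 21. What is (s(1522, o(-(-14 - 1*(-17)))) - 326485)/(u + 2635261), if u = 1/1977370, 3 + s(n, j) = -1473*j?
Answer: -706753562770/5210886043571 ≈ -0.13563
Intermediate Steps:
s(n, j) = -3 - 1473*j
u = 1/1977370 ≈ 5.0572e-7
(s(1522, o(-(-14 - 1*(-17)))) - 326485)/(u + 2635261) = ((-3 - 1473*21) - 326485)/(1/1977370 + 2635261) = ((-3 - 30933) - 326485)/(5210886043571/1977370) = (-30936 - 326485)*(1977370/5210886043571) = -357421*1977370/5210886043571 = -706753562770/5210886043571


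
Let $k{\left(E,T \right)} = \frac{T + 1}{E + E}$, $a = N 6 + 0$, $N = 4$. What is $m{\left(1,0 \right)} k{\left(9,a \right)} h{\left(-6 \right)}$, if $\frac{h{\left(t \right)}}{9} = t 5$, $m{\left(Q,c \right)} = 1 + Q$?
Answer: $-750$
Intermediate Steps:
$a = 24$ ($a = 4 \cdot 6 + 0 = 24 + 0 = 24$)
$k{\left(E,T \right)} = \frac{1 + T}{2 E}$
$h{\left(t \right)} = 45 t$ ($h{\left(t \right)} = 9 t 5 = 9 \cdot 5 t = 45 t$)
$m{\left(1,0 \right)} k{\left(9,a \right)} h{\left(-6 \right)} = \left(1 + 1\right) \frac{1 + 24}{2 \cdot 9} \cdot 45 \left(-6\right) = 2 \cdot \frac{1}{2} \cdot \frac{1}{9} \cdot 25 \left(-270\right) = 2 \cdot \frac{25}{18} \left(-270\right) = \frac{25}{9} \left(-270\right) = -750$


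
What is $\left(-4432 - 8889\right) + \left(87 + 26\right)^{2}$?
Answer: $-552$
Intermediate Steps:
$\left(-4432 - 8889\right) + \left(87 + 26\right)^{2} = \left(-4432 - 8889\right) + 113^{2} = -13321 + 12769 = -552$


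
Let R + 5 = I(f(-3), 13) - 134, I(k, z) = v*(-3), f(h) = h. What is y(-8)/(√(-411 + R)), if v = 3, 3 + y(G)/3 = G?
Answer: 33*I*√559/559 ≈ 1.3958*I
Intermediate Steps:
y(G) = -9 + 3*G
I(k, z) = -9 (I(k, z) = 3*(-3) = -9)
R = -148 (R = -5 + (-9 - 134) = -5 - 143 = -148)
y(-8)/(√(-411 + R)) = (-9 + 3*(-8))/(√(-411 - 148)) = (-9 - 24)/(√(-559)) = -33*(-I*√559/559) = -(-33)*I*√559/559 = 33*I*√559/559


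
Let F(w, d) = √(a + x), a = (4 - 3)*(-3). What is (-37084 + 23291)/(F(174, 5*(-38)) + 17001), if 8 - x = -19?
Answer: -78164931/96344659 + 27586*√6/289033977 ≈ -0.81107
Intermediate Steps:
a = -3 (a = 1*(-3) = -3)
x = 27 (x = 8 - 1*(-19) = 8 + 19 = 27)
F(w, d) = 2*√6 (F(w, d) = √(-3 + 27) = √24 = 2*√6)
(-37084 + 23291)/(F(174, 5*(-38)) + 17001) = (-37084 + 23291)/(2*√6 + 17001) = -13793/(17001 + 2*√6)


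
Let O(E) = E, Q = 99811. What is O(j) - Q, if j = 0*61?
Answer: -99811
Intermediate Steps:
j = 0
O(j) - Q = 0 - 1*99811 = 0 - 99811 = -99811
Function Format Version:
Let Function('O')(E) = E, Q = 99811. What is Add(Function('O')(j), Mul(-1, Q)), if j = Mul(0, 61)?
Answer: -99811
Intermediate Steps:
j = 0
Add(Function('O')(j), Mul(-1, Q)) = Add(0, Mul(-1, 99811)) = Add(0, -99811) = -99811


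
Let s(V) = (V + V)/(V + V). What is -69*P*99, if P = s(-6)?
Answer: -6831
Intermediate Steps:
s(V) = 1 (s(V) = (2*V)/((2*V)) = (2*V)*(1/(2*V)) = 1)
P = 1
-69*P*99 = -69*1*99 = -69*99 = -6831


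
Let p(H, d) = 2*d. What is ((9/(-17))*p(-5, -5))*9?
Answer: 810/17 ≈ 47.647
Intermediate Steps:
((9/(-17))*p(-5, -5))*9 = ((9/(-17))*(2*(-5)))*9 = ((9*(-1/17))*(-10))*9 = -9/17*(-10)*9 = (90/17)*9 = 810/17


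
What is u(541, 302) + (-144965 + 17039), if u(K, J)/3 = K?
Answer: -126303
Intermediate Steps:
u(K, J) = 3*K
u(541, 302) + (-144965 + 17039) = 3*541 + (-144965 + 17039) = 1623 - 127926 = -126303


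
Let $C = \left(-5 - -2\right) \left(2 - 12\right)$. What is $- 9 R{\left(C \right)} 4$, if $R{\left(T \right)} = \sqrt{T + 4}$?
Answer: $- 36 \sqrt{34} \approx -209.91$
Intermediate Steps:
$C = 30$ ($C = \left(-5 + 2\right) \left(2 - 12\right) = \left(-3\right) \left(-10\right) = 30$)
$R{\left(T \right)} = \sqrt{4 + T}$
$- 9 R{\left(C \right)} 4 = - 9 \sqrt{4 + 30} \cdot 4 = - 9 \sqrt{34} \cdot 4 = - 36 \sqrt{34}$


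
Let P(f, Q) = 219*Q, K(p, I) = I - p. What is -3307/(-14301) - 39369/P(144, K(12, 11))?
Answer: 187913434/1043973 ≈ 180.00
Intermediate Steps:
-3307/(-14301) - 39369/P(144, K(12, 11)) = -3307/(-14301) - 39369*1/(219*(11 - 1*12)) = -3307*(-1/14301) - 39369*1/(219*(11 - 12)) = 3307/14301 - 39369/(219*(-1)) = 3307/14301 - 39369/(-219) = 3307/14301 - 39369*(-1/219) = 3307/14301 + 13123/73 = 187913434/1043973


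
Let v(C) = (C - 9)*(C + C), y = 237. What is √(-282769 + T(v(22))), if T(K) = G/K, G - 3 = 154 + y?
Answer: 17*I*√80032238/286 ≈ 531.76*I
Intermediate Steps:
G = 394 (G = 3 + (154 + 237) = 3 + 391 = 394)
v(C) = 2*C*(-9 + C) (v(C) = (-9 + C)*(2*C) = 2*C*(-9 + C))
T(K) = 394/K
√(-282769 + T(v(22))) = √(-282769 + 394/((2*22*(-9 + 22)))) = √(-282769 + 394/((2*22*13))) = √(-282769 + 394/572) = √(-282769 + 394*(1/572)) = √(-282769 + 197/286) = √(-80871737/286) = 17*I*√80032238/286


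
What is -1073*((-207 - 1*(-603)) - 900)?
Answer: 540792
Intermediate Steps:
-1073*((-207 - 1*(-603)) - 900) = -1073*((-207 + 603) - 900) = -1073*(396 - 900) = -1073*(-504) = 540792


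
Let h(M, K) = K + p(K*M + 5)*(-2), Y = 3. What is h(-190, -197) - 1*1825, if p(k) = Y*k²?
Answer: -8408277372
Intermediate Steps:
p(k) = 3*k²
h(M, K) = K - 6*(5 + K*M)² (h(M, K) = K + (3*(K*M + 5)²)*(-2) = K + (3*(5 + K*M)²)*(-2) = K - 6*(5 + K*M)²)
h(-190, -197) - 1*1825 = (-197 - 6*(5 - 197*(-190))²) - 1*1825 = (-197 - 6*(5 + 37430)²) - 1825 = (-197 - 6*37435²) - 1825 = (-197 - 6*1401379225) - 1825 = (-197 - 8408275350) - 1825 = -8408275547 - 1825 = -8408277372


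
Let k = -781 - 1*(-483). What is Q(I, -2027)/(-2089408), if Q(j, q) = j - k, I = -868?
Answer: 285/1044704 ≈ 0.00027280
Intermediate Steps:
k = -298 (k = -781 + 483 = -298)
Q(j, q) = 298 + j (Q(j, q) = j - 1*(-298) = j + 298 = 298 + j)
Q(I, -2027)/(-2089408) = (298 - 868)/(-2089408) = -570*(-1/2089408) = 285/1044704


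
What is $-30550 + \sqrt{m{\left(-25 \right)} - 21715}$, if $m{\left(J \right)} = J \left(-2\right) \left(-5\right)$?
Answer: $-30550 + i \sqrt{21965} \approx -30550.0 + 148.21 i$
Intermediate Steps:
$m{\left(J \right)} = 10 J$ ($m{\left(J \right)} = - 2 J \left(-5\right) = 10 J$)
$-30550 + \sqrt{m{\left(-25 \right)} - 21715} = -30550 + \sqrt{10 \left(-25\right) - 21715} = -30550 + \sqrt{-250 - 21715} = -30550 + \sqrt{-21965} = -30550 + i \sqrt{21965}$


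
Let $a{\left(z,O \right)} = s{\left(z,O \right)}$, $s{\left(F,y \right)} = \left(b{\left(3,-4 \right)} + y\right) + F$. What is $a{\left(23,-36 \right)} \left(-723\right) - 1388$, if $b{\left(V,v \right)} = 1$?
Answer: $7288$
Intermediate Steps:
$s{\left(F,y \right)} = 1 + F + y$ ($s{\left(F,y \right)} = \left(1 + y\right) + F = 1 + F + y$)
$a{\left(z,O \right)} = 1 + O + z$ ($a{\left(z,O \right)} = 1 + z + O = 1 + O + z$)
$a{\left(23,-36 \right)} \left(-723\right) - 1388 = \left(1 - 36 + 23\right) \left(-723\right) - 1388 = \left(-12\right) \left(-723\right) - 1388 = 8676 - 1388 = 7288$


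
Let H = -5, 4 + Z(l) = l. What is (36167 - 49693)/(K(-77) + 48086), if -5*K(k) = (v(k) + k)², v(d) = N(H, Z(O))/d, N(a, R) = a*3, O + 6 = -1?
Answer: -200489135/695267037 ≈ -0.28836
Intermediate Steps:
O = -7 (O = -6 - 1 = -7)
Z(l) = -4 + l
N(a, R) = 3*a
v(d) = -15/d (v(d) = (3*(-5))/d = -15/d)
K(k) = -(k - 15/k)²/5 (K(k) = -(-15/k + k)²/5 = -(k - 15/k)²/5)
(36167 - 49693)/(K(-77) + 48086) = (36167 - 49693)/(-⅕*(-15 + (-77)²)²/(-77)² + 48086) = -13526/(-⅕*1/5929*(-15 + 5929)² + 48086) = -13526/(-⅕*1/5929*5914² + 48086) = -13526/(-⅕*1/5929*34975396 + 48086) = -13526/(-34975396/29645 + 48086) = -13526/1390534074/29645 = -13526*29645/1390534074 = -200489135/695267037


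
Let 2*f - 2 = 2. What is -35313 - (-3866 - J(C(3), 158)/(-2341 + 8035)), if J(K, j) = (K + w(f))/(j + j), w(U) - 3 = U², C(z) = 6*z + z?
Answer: -14145678215/449826 ≈ -31447.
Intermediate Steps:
C(z) = 7*z
f = 2 (f = 1 + (½)*2 = 1 + 1 = 2)
w(U) = 3 + U²
J(K, j) = (7 + K)/(2*j) (J(K, j) = (K + (3 + 2²))/(j + j) = (K + (3 + 4))/((2*j)) = (K + 7)*(1/(2*j)) = (7 + K)*(1/(2*j)) = (7 + K)/(2*j))
-35313 - (-3866 - J(C(3), 158)/(-2341 + 8035)) = -35313 - (-3866 - (½)*(7 + 7*3)/158/(-2341 + 8035)) = -35313 - (-3866 - (½)*(1/158)*(7 + 21)/5694) = -35313 - (-3866 - (½)*(1/158)*28/5694) = -35313 - (-3866 - 7/(79*5694)) = -35313 - (-3866 - 1*7/449826) = -35313 - (-3866 - 7/449826) = -35313 - 1*(-1739027323/449826) = -35313 + 1739027323/449826 = -14145678215/449826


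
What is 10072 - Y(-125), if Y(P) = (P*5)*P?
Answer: -68053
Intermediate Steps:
Y(P) = 5*P**2 (Y(P) = (5*P)*P = 5*P**2)
10072 - Y(-125) = 10072 - 5*(-125)**2 = 10072 - 5*15625 = 10072 - 1*78125 = 10072 - 78125 = -68053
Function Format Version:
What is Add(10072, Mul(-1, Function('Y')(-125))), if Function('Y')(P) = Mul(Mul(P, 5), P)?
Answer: -68053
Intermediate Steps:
Function('Y')(P) = Mul(5, Pow(P, 2)) (Function('Y')(P) = Mul(Mul(5, P), P) = Mul(5, Pow(P, 2)))
Add(10072, Mul(-1, Function('Y')(-125))) = Add(10072, Mul(-1, Mul(5, Pow(-125, 2)))) = Add(10072, Mul(-1, Mul(5, 15625))) = Add(10072, Mul(-1, 78125)) = Add(10072, -78125) = -68053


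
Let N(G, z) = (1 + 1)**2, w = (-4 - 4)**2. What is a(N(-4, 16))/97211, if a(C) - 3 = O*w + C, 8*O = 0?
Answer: 7/97211 ≈ 7.2008e-5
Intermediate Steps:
O = 0 (O = (1/8)*0 = 0)
w = 64 (w = (-8)**2 = 64)
N(G, z) = 4 (N(G, z) = 2**2 = 4)
a(C) = 3 + C (a(C) = 3 + (0*64 + C) = 3 + (0 + C) = 3 + C)
a(N(-4, 16))/97211 = (3 + 4)/97211 = 7*(1/97211) = 7/97211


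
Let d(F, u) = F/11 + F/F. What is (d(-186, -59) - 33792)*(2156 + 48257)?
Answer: -1704358121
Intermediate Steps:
d(F, u) = 1 + F/11 (d(F, u) = F*(1/11) + 1 = F/11 + 1 = 1 + F/11)
(d(-186, -59) - 33792)*(2156 + 48257) = ((1 + (1/11)*(-186)) - 33792)*(2156 + 48257) = ((1 - 186/11) - 33792)*50413 = (-175/11 - 33792)*50413 = -371887/11*50413 = -1704358121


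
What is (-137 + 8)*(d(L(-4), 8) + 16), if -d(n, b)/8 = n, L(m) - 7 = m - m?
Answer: 5160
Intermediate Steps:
L(m) = 7 (L(m) = 7 + (m - m) = 7 + 0 = 7)
d(n, b) = -8*n
(-137 + 8)*(d(L(-4), 8) + 16) = (-137 + 8)*(-8*7 + 16) = -129*(-56 + 16) = -129*(-40) = 5160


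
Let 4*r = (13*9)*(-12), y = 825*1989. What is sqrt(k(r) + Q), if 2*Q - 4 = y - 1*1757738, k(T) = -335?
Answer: I*sqrt(234958)/2 ≈ 242.36*I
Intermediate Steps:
y = 1640925
r = -351 (r = ((13*9)*(-12))/4 = (117*(-12))/4 = (1/4)*(-1404) = -351)
Q = -116809/2 (Q = 2 + (1640925 - 1*1757738)/2 = 2 + (1640925 - 1757738)/2 = 2 + (1/2)*(-116813) = 2 - 116813/2 = -116809/2 ≈ -58405.)
sqrt(k(r) + Q) = sqrt(-335 - 116809/2) = sqrt(-117479/2) = I*sqrt(234958)/2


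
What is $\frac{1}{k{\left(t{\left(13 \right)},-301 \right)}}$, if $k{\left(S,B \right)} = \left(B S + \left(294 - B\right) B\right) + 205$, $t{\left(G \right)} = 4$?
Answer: $- \frac{1}{180094} \approx -5.5527 \cdot 10^{-6}$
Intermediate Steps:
$k{\left(S,B \right)} = 205 + B S + B \left(294 - B\right)$ ($k{\left(S,B \right)} = \left(B S + B \left(294 - B\right)\right) + 205 = 205 + B S + B \left(294 - B\right)$)
$\frac{1}{k{\left(t{\left(13 \right)},-301 \right)}} = \frac{1}{205 - \left(-301\right)^{2} + 294 \left(-301\right) - 1204} = \frac{1}{205 - 90601 - 88494 - 1204} = \frac{1}{-180094} = - \frac{1}{180094}$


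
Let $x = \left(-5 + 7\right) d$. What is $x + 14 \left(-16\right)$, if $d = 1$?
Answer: $-222$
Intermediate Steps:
$x = 2$ ($x = \left(-5 + 7\right) 1 = 2 \cdot 1 = 2$)
$x + 14 \left(-16\right) = 2 + 14 \left(-16\right) = 2 - 224 = -222$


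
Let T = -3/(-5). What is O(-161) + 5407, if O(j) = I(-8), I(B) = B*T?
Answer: 27011/5 ≈ 5402.2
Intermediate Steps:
T = 3/5 (T = -3*(-1/5) = 3/5 ≈ 0.60000)
I(B) = 3*B/5 (I(B) = B*(3/5) = 3*B/5)
O(j) = -24/5 (O(j) = (3/5)*(-8) = -24/5)
O(-161) + 5407 = -24/5 + 5407 = 27011/5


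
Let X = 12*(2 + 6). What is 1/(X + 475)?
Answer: 1/571 ≈ 0.0017513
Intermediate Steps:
X = 96 (X = 12*8 = 96)
1/(X + 475) = 1/(96 + 475) = 1/571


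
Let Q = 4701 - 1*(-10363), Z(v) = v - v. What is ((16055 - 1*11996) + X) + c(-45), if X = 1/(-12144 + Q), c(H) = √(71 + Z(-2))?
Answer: 11852281/2920 + √71 ≈ 4067.4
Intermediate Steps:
Z(v) = 0
Q = 15064 (Q = 4701 + 10363 = 15064)
c(H) = √71 (c(H) = √(71 + 0) = √71)
X = 1/2920 (X = 1/(-12144 + 15064) = 1/2920 ≈ 0.00034247)
((16055 - 1*11996) + X) + c(-45) = ((16055 - 1*11996) + 1/2920) + √71 = ((16055 - 11996) + 1/2920) + √71 = (4059 + 1/2920) + √71 = 11852281/2920 + √71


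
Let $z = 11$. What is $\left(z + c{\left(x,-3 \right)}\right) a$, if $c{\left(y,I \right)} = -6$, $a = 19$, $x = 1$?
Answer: $95$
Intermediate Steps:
$\left(z + c{\left(x,-3 \right)}\right) a = \left(11 - 6\right) 19 = 5 \cdot 19 = 95$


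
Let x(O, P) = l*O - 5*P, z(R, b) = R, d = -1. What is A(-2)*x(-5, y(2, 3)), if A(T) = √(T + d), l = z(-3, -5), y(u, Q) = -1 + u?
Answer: 10*I*√3 ≈ 17.32*I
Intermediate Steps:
l = -3
x(O, P) = -5*P - 3*O (x(O, P) = -3*O - 5*P = -5*P - 3*O)
A(T) = √(-1 + T) (A(T) = √(T - 1) = √(-1 + T))
A(-2)*x(-5, y(2, 3)) = √(-1 - 2)*(-5*(-1 + 2) - 3*(-5)) = √(-3)*(-5*1 + 15) = (I*√3)*(-5 + 15) = (I*√3)*10 = 10*I*√3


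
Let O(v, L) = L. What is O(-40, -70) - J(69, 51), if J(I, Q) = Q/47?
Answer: -3341/47 ≈ -71.085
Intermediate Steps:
J(I, Q) = Q/47 (J(I, Q) = Q*(1/47) = Q/47)
O(-40, -70) - J(69, 51) = -70 - 51/47 = -3341/47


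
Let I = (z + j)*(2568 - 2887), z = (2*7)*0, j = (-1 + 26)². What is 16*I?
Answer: -3190000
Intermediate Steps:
j = 625 (j = 25² = 625)
z = 0 (z = 14*0 = 0)
I = -199375 (I = (0 + 625)*(2568 - 2887) = 625*(-319) = -199375)
16*I = 16*(-199375) = -3190000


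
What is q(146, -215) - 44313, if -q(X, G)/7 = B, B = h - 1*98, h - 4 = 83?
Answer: -44236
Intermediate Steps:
h = 87 (h = 4 + 83 = 87)
B = -11 (B = 87 - 1*98 = 87 - 98 = -11)
q(X, G) = 77 (q(X, G) = -7*(-11) = 77)
q(146, -215) - 44313 = 77 - 44313 = -44236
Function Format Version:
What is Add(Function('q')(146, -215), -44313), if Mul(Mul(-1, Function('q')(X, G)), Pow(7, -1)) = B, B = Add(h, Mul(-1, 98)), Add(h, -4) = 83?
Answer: -44236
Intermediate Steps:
h = 87 (h = Add(4, 83) = 87)
B = -11 (B = Add(87, Mul(-1, 98)) = Add(87, -98) = -11)
Function('q')(X, G) = 77 (Function('q')(X, G) = Mul(-7, -11) = 77)
Add(Function('q')(146, -215), -44313) = Add(77, -44313) = -44236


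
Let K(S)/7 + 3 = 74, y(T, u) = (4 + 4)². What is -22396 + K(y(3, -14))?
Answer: -21899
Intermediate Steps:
y(T, u) = 64 (y(T, u) = 8² = 64)
K(S) = 497 (K(S) = -21 + 7*74 = -21 + 518 = 497)
-22396 + K(y(3, -14)) = -22396 + 497 = -21899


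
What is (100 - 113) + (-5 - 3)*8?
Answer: -77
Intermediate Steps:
(100 - 113) + (-5 - 3)*8 = -13 - 8*8 = -13 - 64 = -77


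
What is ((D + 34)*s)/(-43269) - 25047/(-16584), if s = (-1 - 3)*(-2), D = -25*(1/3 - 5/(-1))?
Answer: 1096937395/717573096 ≈ 1.5287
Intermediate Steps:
D = -400/3 (D = -25*(1*(⅓) - 5*(-1)) = -25*(⅓ + 5) = -25*16/3 = -400/3 ≈ -133.33)
s = 8 (s = -4*(-2) = 8)
((D + 34)*s)/(-43269) - 25047/(-16584) = ((-400/3 + 34)*8)/(-43269) - 25047/(-16584) = -298/3*8*(-1/43269) - 25047*(-1/16584) = -2384/3*(-1/43269) + 8349/5528 = 2384/129807 + 8349/5528 = 1096937395/717573096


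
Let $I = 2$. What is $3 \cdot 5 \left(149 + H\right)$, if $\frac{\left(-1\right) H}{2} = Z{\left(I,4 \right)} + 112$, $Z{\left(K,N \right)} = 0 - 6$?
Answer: $-945$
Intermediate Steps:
$Z{\left(K,N \right)} = -6$ ($Z{\left(K,N \right)} = 0 - 6 = -6$)
$H = -212$ ($H = - 2 \left(-6 + 112\right) = \left(-2\right) 106 = -212$)
$3 \cdot 5 \left(149 + H\right) = 3 \cdot 5 \left(149 - 212\right) = 15 \left(-63\right) = -945$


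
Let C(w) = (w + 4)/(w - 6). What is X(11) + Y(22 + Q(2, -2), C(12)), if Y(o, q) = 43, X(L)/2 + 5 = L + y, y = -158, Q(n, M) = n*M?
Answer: -261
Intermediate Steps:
Q(n, M) = M*n
X(L) = -326 + 2*L (X(L) = -10 + 2*(L - 158) = -10 + 2*(-158 + L) = -10 + (-316 + 2*L) = -326 + 2*L)
C(w) = (4 + w)/(-6 + w)
X(11) + Y(22 + Q(2, -2), C(12)) = (-326 + 2*11) + 43 = (-326 + 22) + 43 = -304 + 43 = -261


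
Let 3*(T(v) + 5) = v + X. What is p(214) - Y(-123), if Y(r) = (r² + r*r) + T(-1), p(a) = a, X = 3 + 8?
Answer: -90127/3 ≈ -30042.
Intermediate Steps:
X = 11
T(v) = -4/3 + v/3 (T(v) = -5 + (v + 11)/3 = -5 + (11 + v)/3 = -5 + (11/3 + v/3) = -4/3 + v/3)
Y(r) = -5/3 + 2*r² (Y(r) = (r² + r*r) + (-4/3 + (⅓)*(-1)) = (r² + r²) + (-4/3 - ⅓) = 2*r² - 5/3 = -5/3 + 2*r²)
p(214) - Y(-123) = 214 - (-5/3 + 2*(-123)²) = 214 - (-5/3 + 2*15129) = 214 - (-5/3 + 30258) = 214 - 1*90769/3 = 214 - 90769/3 = -90127/3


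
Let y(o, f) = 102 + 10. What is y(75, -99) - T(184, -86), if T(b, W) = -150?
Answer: 262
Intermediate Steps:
y(o, f) = 112
y(75, -99) - T(184, -86) = 112 - 1*(-150) = 112 + 150 = 262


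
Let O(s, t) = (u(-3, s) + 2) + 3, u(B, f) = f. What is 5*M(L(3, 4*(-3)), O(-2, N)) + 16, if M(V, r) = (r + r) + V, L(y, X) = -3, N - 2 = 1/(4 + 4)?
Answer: 31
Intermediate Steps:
N = 17/8 (N = 2 + 1/(4 + 4) = 2 + 1/8 = 2 + ⅛ = 17/8 ≈ 2.1250)
O(s, t) = 5 + s (O(s, t) = (s + 2) + 3 = (2 + s) + 3 = 5 + s)
M(V, r) = V + 2*r (M(V, r) = 2*r + V = V + 2*r)
5*M(L(3, 4*(-3)), O(-2, N)) + 16 = 5*(-3 + 2*(5 - 2)) + 16 = 5*(-3 + 2*3) + 16 = 5*(-3 + 6) + 16 = 5*3 + 16 = 15 + 16 = 31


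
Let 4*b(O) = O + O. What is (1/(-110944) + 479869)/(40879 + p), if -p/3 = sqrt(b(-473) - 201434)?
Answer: 2176340170788465/185599069150672 + 159715759005*I*sqrt(806682)/371198138301344 ≈ 11.726 + 0.38645*I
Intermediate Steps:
b(O) = O/2 (b(O) = (O + O)/4 = (2*O)/4 = O/2)
p = -3*I*sqrt(806682)/2 (p = -3*sqrt((1/2)*(-473) - 201434) = -3*sqrt(-473/2 - 201434) = -3*I*sqrt(806682)/2 ≈ -1347.2*I)
(1/(-110944) + 479869)/(40879 + p) = (1/(-110944) + 479869)/(40879 - 3*I*sqrt(806682)/2) = (-1/110944 + 479869)/(40879 - 3*I*sqrt(806682)/2) = 53238586335/(110944*(40879 - 3*I*sqrt(806682)/2))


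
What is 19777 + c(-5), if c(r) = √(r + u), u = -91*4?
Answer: 19777 + 3*I*√41 ≈ 19777.0 + 19.209*I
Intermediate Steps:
u = -364
c(r) = √(-364 + r) (c(r) = √(r - 364) = √(-364 + r))
19777 + c(-5) = 19777 + √(-364 - 5) = 19777 + √(-369) = 19777 + 3*I*√41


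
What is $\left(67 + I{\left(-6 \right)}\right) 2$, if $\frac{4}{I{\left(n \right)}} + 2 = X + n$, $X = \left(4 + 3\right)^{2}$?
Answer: $\frac{5502}{41} \approx 134.2$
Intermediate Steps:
$X = 49$ ($X = 7^{2} = 49$)
$I{\left(n \right)} = \frac{4}{47 + n}$ ($I{\left(n \right)} = \frac{4}{-2 + \left(49 + n\right)} = \frac{4}{47 + n}$)
$\left(67 + I{\left(-6 \right)}\right) 2 = \left(67 + \frac{4}{47 - 6}\right) 2 = \left(67 + \frac{4}{41}\right) 2 = \frac{2751}{41} \cdot 2 = \frac{5502}{41}$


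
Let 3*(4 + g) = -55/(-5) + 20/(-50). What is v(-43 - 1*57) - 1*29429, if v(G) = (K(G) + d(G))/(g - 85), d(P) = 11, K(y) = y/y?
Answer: -18864079/641 ≈ -29429.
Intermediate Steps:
g = -7/15 (g = -4 + (-55/(-5) + 20/(-50))/3 = -4 + (-55*(-⅕) + 20*(-1/50))/3 = -4 + (11 - ⅖)/3 = -4 + (⅓)*(53/5) = -4 + 53/15 = -7/15 ≈ -0.46667)
K(y) = 1
v(G) = -90/641 (v(G) = (1 + 11)/(-7/15 - 85) = 12/(-1282/15) = 12*(-15/1282) = -90/641)
v(-43 - 1*57) - 1*29429 = -90/641 - 1*29429 = -90/641 - 29429 = -18864079/641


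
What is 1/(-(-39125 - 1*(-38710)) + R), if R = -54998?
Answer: -1/54583 ≈ -1.8321e-5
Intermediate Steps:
1/(-(-39125 - 1*(-38710)) + R) = 1/(-(-39125 - 1*(-38710)) - 54998) = 1/(-(-39125 + 38710) - 54998) = 1/(-1*(-415) - 54998) = 1/(415 - 54998) = 1/(-54583) = -1/54583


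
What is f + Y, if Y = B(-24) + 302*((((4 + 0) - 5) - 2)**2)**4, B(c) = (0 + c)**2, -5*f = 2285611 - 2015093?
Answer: 9639472/5 ≈ 1.9279e+6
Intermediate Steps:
f = -270518/5 (f = -(2285611 - 2015093)/5 = -1/5*270518 = -270518/5 ≈ -54104.)
B(c) = c**2
Y = 1981998 (Y = (-24)**2 + 302*((((4 + 0) - 5) - 2)**2)**4 = 576 + 302*(((4 - 5) - 2)**2)**4 = 576 + 302*((-1 - 2)**2)**4 = 576 + 302*((-3)**2)**4 = 576 + 302*9**4 = 576 + 302*6561 = 576 + 1981422 = 1981998)
f + Y = -270518/5 + 1981998 = 9639472/5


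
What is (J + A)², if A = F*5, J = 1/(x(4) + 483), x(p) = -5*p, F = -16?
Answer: 1371887521/214369 ≈ 6399.7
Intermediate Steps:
J = 1/463 (J = 1/(-5*4 + 483) = 1/(-20 + 483) = 1/463 ≈ 0.0021598)
A = -80 (A = -16*5 = -80)
(J + A)² = (1/463 - 80)² = (-37039/463)² = 1371887521/214369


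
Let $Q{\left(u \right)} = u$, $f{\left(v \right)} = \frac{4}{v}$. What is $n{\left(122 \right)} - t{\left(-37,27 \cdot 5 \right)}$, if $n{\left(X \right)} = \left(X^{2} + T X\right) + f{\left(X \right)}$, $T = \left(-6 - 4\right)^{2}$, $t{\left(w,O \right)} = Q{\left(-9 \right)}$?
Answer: $\frac{1652675}{61} \approx 27093.0$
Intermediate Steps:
$t{\left(w,O \right)} = -9$
$T = 100$ ($T = \left(-10\right)^{2} = 100$)
$n{\left(X \right)} = X^{2} + \frac{4}{X} + 100 X$ ($n{\left(X \right)} = \left(X^{2} + 100 X\right) + \frac{4}{X} = X^{2} + \frac{4}{X} + 100 X$)
$n{\left(122 \right)} - t{\left(-37,27 \cdot 5 \right)} = \frac{4 + 122^{2} \left(100 + 122\right)}{122} - -9 = \frac{4 + 14884 \cdot 222}{122} + 9 = \frac{4 + 3304248}{122} + 9 = \frac{1}{122} \cdot 3304252 + 9 = \frac{1652126}{61} + 9 = \frac{1652675}{61}$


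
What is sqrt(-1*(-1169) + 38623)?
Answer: 4*sqrt(2487) ≈ 199.48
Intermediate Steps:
sqrt(-1*(-1169) + 38623) = sqrt(1169 + 38623) = sqrt(39792) = 4*sqrt(2487)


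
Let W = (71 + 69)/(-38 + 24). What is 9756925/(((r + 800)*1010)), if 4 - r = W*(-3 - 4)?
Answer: 1951385/148268 ≈ 13.161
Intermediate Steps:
W = -10 (W = 140/(-14) = 140*(-1/14) = -10)
r = -66 (r = 4 - (-10)*(-3 - 4) = 4 - (-10)*(-7) = 4 - 1*70 = 4 - 70 = -66)
9756925/(((r + 800)*1010)) = 9756925/(((-66 + 800)*1010)) = 9756925/((734*1010)) = 9756925/741340 = 9756925*(1/741340) = 1951385/148268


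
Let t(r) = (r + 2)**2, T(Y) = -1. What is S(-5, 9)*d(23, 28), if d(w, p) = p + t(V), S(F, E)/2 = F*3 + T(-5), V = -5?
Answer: -1184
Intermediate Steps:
t(r) = (2 + r)**2
S(F, E) = -2 + 6*F (S(F, E) = 2*(F*3 - 1) = 2*(3*F - 1) = 2*(-1 + 3*F) = -2 + 6*F)
d(w, p) = 9 + p (d(w, p) = p + (2 - 5)**2 = p + (-3)**2 = p + 9 = 9 + p)
S(-5, 9)*d(23, 28) = (-2 + 6*(-5))*(9 + 28) = (-2 - 30)*37 = -32*37 = -1184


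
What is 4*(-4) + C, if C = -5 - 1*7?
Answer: -28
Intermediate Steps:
C = -12 (C = -5 - 7 = -12)
4*(-4) + C = 4*(-4) - 12 = -16 - 12 = -28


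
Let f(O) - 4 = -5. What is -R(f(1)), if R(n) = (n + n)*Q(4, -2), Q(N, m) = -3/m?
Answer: 3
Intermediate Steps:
f(O) = -1 (f(O) = 4 - 5 = -1)
R(n) = 3*n (R(n) = (n + n)*(-3/(-2)) = (2*n)*(-3*(-1/2)) = (2*n)*(3/2) = 3*n)
-R(f(1)) = -3*(-1) = -1*(-3) = 3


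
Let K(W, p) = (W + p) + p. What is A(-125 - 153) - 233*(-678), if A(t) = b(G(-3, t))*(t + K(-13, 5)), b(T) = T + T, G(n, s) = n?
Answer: 159660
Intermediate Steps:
b(T) = 2*T
K(W, p) = W + 2*p
A(t) = 18 - 6*t (A(t) = (2*(-3))*(t + (-13 + 2*5)) = -6*(t + (-13 + 10)) = -6*(t - 3) = -6*(-3 + t) = 18 - 6*t)
A(-125 - 153) - 233*(-678) = (18 - 6*(-125 - 153)) - 233*(-678) = (18 - 6*(-278)) - 1*(-157974) = (18 + 1668) + 157974 = 1686 + 157974 = 159660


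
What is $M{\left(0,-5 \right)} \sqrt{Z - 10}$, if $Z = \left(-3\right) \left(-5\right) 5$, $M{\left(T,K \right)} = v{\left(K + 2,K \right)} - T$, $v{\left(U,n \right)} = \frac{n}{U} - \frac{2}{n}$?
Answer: $\frac{31 \sqrt{65}}{15} \approx 16.662$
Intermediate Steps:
$v{\left(U,n \right)} = - \frac{2}{n} + \frac{n}{U}$
$M{\left(T,K \right)} = - T - \frac{2}{K} + \frac{K}{2 + K}$ ($M{\left(T,K \right)} = \left(- \frac{2}{K} + \frac{K}{K + 2}\right) - T = \left(- \frac{2}{K} + \frac{K}{2 + K}\right) - T = - T - \frac{2}{K} + \frac{K}{2 + K}$)
$Z = 75$ ($Z = 15 \cdot 5 = 75$)
$M{\left(0,-5 \right)} \sqrt{Z - 10} = \left(\left(-1\right) 0 - \frac{2}{-5} - \frac{5}{2 - 5}\right) \sqrt{75 - 10} = \left(0 - - \frac{2}{5} - \frac{5}{-3}\right) \sqrt{65} = \left(0 + \frac{2}{5} - - \frac{5}{3}\right) \sqrt{65} = \left(0 + \frac{2}{5} + \frac{5}{3}\right) \sqrt{65} = \frac{31 \sqrt{65}}{15}$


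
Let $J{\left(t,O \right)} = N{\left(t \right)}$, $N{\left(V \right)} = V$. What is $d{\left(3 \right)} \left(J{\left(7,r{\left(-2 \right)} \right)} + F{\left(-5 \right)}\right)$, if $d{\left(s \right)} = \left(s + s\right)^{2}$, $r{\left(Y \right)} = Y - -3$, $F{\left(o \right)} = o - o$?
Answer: $252$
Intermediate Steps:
$F{\left(o \right)} = 0$
$r{\left(Y \right)} = 3 + Y$ ($r{\left(Y \right)} = Y + 3 = 3 + Y$)
$J{\left(t,O \right)} = t$
$d{\left(s \right)} = 4 s^{2}$ ($d{\left(s \right)} = \left(2 s\right)^{2} = 4 s^{2}$)
$d{\left(3 \right)} \left(J{\left(7,r{\left(-2 \right)} \right)} + F{\left(-5 \right)}\right) = 4 \cdot 3^{2} \left(7 + 0\right) = 4 \cdot 9 \cdot 7 = 36 \cdot 7 = 252$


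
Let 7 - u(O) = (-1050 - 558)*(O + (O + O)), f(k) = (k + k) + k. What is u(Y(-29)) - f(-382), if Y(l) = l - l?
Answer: 1153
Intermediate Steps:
Y(l) = 0
f(k) = 3*k (f(k) = 2*k + k = 3*k)
u(O) = 7 + 4824*O (u(O) = 7 - (-1050 - 558)*(O + (O + O)) = 7 - (-1608)*(O + 2*O) = 7 - (-1608)*3*O = 7 - (-4824)*O = 7 + 4824*O)
u(Y(-29)) - f(-382) = (7 + 4824*0) - 3*(-382) = (7 + 0) - 1*(-1146) = 7 + 1146 = 1153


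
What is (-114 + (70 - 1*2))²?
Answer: 2116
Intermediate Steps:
(-114 + (70 - 1*2))² = (-114 + (70 - 2))² = (-114 + 68)² = (-46)² = 2116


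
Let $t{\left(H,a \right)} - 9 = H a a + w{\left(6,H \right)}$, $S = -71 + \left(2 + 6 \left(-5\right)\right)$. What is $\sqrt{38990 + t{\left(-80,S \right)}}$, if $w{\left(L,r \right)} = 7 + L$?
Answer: $2 i \sqrt{186267} \approx 863.17 i$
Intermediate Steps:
$S = -99$ ($S = -71 + \left(2 - 30\right) = -71 - 28 = -99$)
$t{\left(H,a \right)} = 22 + H a^{2}$ ($t{\left(H,a \right)} = 9 + \left(H a a + \left(7 + 6\right)\right) = 9 + \left(H a^{2} + 13\right) = 9 + \left(13 + H a^{2}\right) = 22 + H a^{2}$)
$\sqrt{38990 + t{\left(-80,S \right)}} = \sqrt{38990 + \left(22 - 80 \left(-99\right)^{2}\right)} = \sqrt{38990 + \left(22 - 784080\right)} = \sqrt{38990 - 784058} = \sqrt{-745068} = 2 i \sqrt{186267}$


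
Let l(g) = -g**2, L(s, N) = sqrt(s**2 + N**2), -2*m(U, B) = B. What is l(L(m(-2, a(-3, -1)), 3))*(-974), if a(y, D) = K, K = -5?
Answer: 29707/2 ≈ 14854.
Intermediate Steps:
a(y, D) = -5
m(U, B) = -B/2
L(s, N) = sqrt(N**2 + s**2)
l(L(m(-2, a(-3, -1)), 3))*(-974) = -(sqrt(3**2 + (-1/2*(-5))**2))**2*(-974) = -(sqrt(9 + (5/2)**2))**2*(-974) = -(sqrt(9 + 25/4))**2*(-974) = -(sqrt(61/4))**2*(-974) = -(sqrt(61)/2)**2*(-974) = -1*61/4*(-974) = -61/4*(-974) = 29707/2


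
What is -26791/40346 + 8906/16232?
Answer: -18887509/163724068 ≈ -0.11536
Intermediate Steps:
-26791/40346 + 8906/16232 = -26791*1/40346 + 8906*(1/16232) = -26791/40346 + 4453/8116 = -18887509/163724068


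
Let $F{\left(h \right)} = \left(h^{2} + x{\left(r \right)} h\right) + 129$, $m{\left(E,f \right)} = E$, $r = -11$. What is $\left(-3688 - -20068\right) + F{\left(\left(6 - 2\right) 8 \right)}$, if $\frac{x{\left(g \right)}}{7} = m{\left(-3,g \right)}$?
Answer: $16861$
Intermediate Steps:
$x{\left(g \right)} = -21$ ($x{\left(g \right)} = 7 \left(-3\right) = -21$)
$F{\left(h \right)} = 129 + h^{2} - 21 h$ ($F{\left(h \right)} = \left(h^{2} - 21 h\right) + 129 = 129 + h^{2} - 21 h$)
$\left(-3688 - -20068\right) + F{\left(\left(6 - 2\right) 8 \right)} = \left(-3688 - -20068\right) + \left(129 + \left(\left(6 - 2\right) 8\right)^{2} - 21 \left(6 - 2\right) 8\right) = \left(-3688 + 20068\right) + \left(129 + \left(4 \cdot 8\right)^{2} - 21 \cdot 4 \cdot 8\right) = 16380 + \left(129 + 32^{2} - 672\right) = 16380 + \left(129 + 1024 - 672\right) = 16380 + 481 = 16861$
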